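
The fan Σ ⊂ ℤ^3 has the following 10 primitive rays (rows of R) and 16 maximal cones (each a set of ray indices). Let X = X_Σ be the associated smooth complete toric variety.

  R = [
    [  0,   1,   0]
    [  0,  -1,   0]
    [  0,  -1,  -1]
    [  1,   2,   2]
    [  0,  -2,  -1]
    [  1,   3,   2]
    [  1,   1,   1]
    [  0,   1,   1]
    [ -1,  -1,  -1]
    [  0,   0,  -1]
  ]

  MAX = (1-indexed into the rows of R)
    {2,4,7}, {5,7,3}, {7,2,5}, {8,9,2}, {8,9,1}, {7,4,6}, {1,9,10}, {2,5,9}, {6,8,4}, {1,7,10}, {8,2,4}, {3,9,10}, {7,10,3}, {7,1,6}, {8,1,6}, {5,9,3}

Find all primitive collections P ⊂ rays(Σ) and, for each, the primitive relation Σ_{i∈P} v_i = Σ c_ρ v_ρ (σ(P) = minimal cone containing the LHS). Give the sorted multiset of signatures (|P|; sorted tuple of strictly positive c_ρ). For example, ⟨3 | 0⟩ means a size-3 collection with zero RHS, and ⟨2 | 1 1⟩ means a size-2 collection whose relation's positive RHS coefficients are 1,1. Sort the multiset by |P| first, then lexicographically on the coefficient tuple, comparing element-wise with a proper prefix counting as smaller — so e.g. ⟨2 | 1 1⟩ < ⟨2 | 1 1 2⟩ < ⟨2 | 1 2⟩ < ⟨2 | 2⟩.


Minimal non-faces — 21 found among 10 rays, 16 max cones:

  P = {1,2}:  v_{1} + v_{2} = 0 ; sig = ⟨2 | 0⟩
  P = {3,8}:  v_{3} + v_{8} = 0 ; sig = ⟨2 | 0⟩
  P = {7,9}:  v_{7} + v_{9} = 0 ; sig = ⟨2 | 0⟩
  P = {1,3}:  v_{1} + v_{3} = v_{10} ; sig = ⟨2 | 1⟩
  P = {1,4}:  v_{1} + v_{4} = v_{6} ; sig = ⟨2 | 1⟩
  P = {1,5}:  v_{1} + v_{5} = v_{3} ; sig = ⟨2 | 1⟩
  P = {2,3}:  v_{2} + v_{3} = v_{5} ; sig = ⟨2 | 1⟩
  P = {2,6}:  v_{2} + v_{6} = v_{4} ; sig = ⟨2 | 1⟩
  P = {2,10}:  v_{2} + v_{10} = v_{3} ; sig = ⟨2 | 1⟩
  P = {3,4}:  v_{3} + v_{4} = v_{7} ; sig = ⟨2 | 1⟩
  P = {4,9}:  v_{4} + v_{9} = v_{8} ; sig = ⟨2 | 1⟩
  P = {5,6}:  v_{5} + v_{6} = v_{7} ; sig = ⟨2 | 1⟩
  P = {5,8}:  v_{5} + v_{8} = v_{2} ; sig = ⟨2 | 1⟩
  P = {7,8}:  v_{7} + v_{8} = v_{4} ; sig = ⟨2 | 1⟩
  P = {8,10}:  v_{8} + v_{10} = v_{1} ; sig = ⟨2 | 1⟩
  P = {3,6}:  v_{3} + v_{6} = v_{1} + v_{7} ; sig = ⟨2 | 1 1⟩
  P = {4,5}:  v_{4} + v_{5} = v_{2} + v_{7} ; sig = ⟨2 | 1 1⟩
  P = {4,10}:  v_{4} + v_{10} = v_{1} + v_{7} ; sig = ⟨2 | 1 1⟩
  P = {6,9}:  v_{6} + v_{9} = v_{1} + v_{8} ; sig = ⟨2 | 1 1⟩
  P = {6,10}:  v_{6} + v_{10} = 2·v_{1} + v_{7} ; sig = ⟨2 | 1 2⟩
  P = {5,10}:  v_{5} + v_{10} = 2·v_{3} ; sig = ⟨2 | 2⟩

Sorted signature multiset PRS(X):
{ ⟨2 | 0⟩ ×3,  ⟨2 | 1⟩ ×12,  ⟨2 | 1 1⟩ ×4,  ⟨2 | 1 2⟩,  ⟨2 | 2⟩ }


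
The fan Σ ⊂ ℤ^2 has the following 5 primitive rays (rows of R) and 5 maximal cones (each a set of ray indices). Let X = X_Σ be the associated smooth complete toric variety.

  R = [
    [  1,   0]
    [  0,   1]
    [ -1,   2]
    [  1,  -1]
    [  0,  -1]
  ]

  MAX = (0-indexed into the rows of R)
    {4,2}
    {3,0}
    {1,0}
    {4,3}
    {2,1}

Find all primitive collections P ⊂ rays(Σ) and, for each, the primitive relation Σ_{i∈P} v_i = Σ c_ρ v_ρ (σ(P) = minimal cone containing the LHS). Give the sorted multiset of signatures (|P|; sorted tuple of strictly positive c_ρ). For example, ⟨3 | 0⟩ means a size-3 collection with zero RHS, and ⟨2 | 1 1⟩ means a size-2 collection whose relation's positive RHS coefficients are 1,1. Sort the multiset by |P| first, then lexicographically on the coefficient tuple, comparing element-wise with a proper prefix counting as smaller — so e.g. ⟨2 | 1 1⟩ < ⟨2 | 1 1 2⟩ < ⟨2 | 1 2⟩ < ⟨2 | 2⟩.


|primitive collections| = 5. Relations:

  {1,4}:  v_{1} + v_{4} = 0 — sig = ⟨2 | 0⟩
  {0,4}:  v_{0} + v_{4} = v_{3} — sig = ⟨2 | 1⟩
  {1,3}:  v_{1} + v_{3} = v_{0} — sig = ⟨2 | 1⟩
  {2,3}:  v_{2} + v_{3} = v_{1} — sig = ⟨2 | 1⟩
  {0,2}:  v_{0} + v_{2} = 2·v_{1} — sig = ⟨2 | 2⟩

Hence PRS(X_Σ) =
{ ⟨2 | 0⟩,  ⟨2 | 1⟩ ×3,  ⟨2 | 2⟩ }


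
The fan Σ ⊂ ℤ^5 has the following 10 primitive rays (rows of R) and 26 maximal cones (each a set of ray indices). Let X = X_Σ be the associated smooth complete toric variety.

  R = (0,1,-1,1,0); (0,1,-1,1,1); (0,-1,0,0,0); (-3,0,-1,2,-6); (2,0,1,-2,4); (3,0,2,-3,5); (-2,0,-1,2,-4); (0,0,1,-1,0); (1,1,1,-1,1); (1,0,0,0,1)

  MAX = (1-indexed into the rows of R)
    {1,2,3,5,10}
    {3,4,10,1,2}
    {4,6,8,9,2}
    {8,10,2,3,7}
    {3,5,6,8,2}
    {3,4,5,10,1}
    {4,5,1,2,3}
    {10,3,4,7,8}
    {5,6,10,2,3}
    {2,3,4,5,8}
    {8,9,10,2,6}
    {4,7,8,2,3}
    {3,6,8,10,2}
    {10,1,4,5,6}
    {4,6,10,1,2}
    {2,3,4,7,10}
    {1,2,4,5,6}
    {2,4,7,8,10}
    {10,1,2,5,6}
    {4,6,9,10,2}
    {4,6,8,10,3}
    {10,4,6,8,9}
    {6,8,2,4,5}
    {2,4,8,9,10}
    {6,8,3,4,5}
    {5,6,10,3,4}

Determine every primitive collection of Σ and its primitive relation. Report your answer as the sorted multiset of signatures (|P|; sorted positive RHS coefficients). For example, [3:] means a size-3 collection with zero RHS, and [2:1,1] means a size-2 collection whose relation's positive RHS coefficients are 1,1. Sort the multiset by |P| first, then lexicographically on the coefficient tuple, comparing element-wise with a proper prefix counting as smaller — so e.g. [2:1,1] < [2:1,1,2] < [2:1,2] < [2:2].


Σ has 14 primitive collections:

  P={5,7}:  v_{5} + v_{7} = 0 — sig = [2:]
  P={3,9}:  v_{3} + v_{9} = v_{8} + v_{10} — sig = [2:1,1]
  P={6,7}:  v_{6} + v_{7} = v_{8} + v_{10} — sig = [2:1,1]
  P={1,7}:  v_{1} + v_{7} = v_{2} + v_{4} + v_{10} — sig = [2:1,1,1]
  P={1,8}:  v_{1} + v_{8} = v_{2} + v_{4} + v_{6} — sig = [2:1,1,1]
  P={5,9}:  v_{5} + v_{9} = v_{2} + v_{4} + 2·v_{6} — sig = [2:1,1,2]
  P={7,9}:  v_{7} + v_{9} = v_{2} + v_{4} + 2·v_{8} + 2·v_{10} — sig = [2:1,1,2,2]
  P={1,9}:  v_{1} + v_{9} = 2·v_{2} + 2·v_{4} + 2·v_{6} + v_{10} — sig = [2:1,2,2,2]
  P={5,8,10}:  v_{5} + v_{8} + v_{10} = v_{6} — sig = [3:1]
  P={1,3,6}:  v_{1} + v_{3} + v_{6} = v_{5} + v_{10} — sig = [3:1,1]
  P={2,3,4,6}:  v_{2} + v_{3} + v_{4} + v_{6} = 0 — sig = [4:]
  P={2,4,5,10}:  v_{2} + v_{4} + v_{5} + v_{10} = v_{1} — sig = [4:1]
  P={2,3,4,8,10}:  v_{2} + v_{3} + v_{4} + v_{8} + v_{10} = v_{7} — sig = [5:1]
  P={2,4,6,8,10}:  v_{2} + v_{4} + v_{6} + v_{8} + v_{10} = v_{9} — sig = [5:1]

so the primitive-relation signature multiset is
{ [2:],  [2:1,1] ×2,  [2:1,1,1] ×2,  [2:1,1,2],  [2:1,1,2,2],  [2:1,2,2,2],  [3:1],  [3:1,1],  [4:],  [4:1],  [5:1] ×2 }


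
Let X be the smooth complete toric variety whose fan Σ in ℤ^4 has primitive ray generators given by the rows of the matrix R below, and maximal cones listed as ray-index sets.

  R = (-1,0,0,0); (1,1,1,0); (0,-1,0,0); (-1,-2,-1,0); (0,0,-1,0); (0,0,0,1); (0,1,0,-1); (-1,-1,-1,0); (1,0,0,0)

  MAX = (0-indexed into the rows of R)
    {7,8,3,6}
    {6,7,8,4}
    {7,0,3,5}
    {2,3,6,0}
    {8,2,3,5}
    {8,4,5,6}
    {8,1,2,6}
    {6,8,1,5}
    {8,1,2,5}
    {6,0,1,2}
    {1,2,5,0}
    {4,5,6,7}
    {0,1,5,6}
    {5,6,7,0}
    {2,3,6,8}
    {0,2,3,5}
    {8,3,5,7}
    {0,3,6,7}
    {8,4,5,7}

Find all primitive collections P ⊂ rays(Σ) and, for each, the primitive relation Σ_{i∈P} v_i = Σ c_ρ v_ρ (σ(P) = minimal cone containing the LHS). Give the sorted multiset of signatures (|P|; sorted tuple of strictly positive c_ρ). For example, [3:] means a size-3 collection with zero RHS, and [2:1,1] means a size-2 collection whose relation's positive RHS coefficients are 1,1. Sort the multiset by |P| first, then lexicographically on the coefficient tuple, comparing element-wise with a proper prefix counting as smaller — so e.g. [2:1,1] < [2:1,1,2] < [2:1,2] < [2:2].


The 11 primitive collections of Σ (r=9, n=4):

  P = {0,8}:  v_{0} + v_{8} = 0  so sig = [2:]
  P = {1,7}:  v_{1} + v_{7} = 0  so sig = [2:]
  P = {1,3}:  v_{1} + v_{3} = v_{2}  so sig = [2:1]
  P = {2,7}:  v_{2} + v_{7} = v_{3}  so sig = [2:1]
  P = {2,4}:  v_{2} + v_{4} = v_{7} + v_{8}  so sig = [2:1,1]
  P = {0,4}:  v_{0} + v_{4} = v_{5} + v_{6} + v_{7}  so sig = [2:1,1,1]
  P = {1,4}:  v_{1} + v_{4} = v_{5} + v_{6} + v_{8}  so sig = [2:1,1,1]
  P = {3,4}:  v_{3} + v_{4} = 2·v_{7} + v_{8}  so sig = [2:1,2]
  P = {2,5,6}:  v_{2} + v_{5} + v_{6} = 0  so sig = [3:]
  P = {3,5,6}:  v_{3} + v_{5} + v_{6} = v_{7}  so sig = [3:1]
  P = {5,6,7,8}:  v_{5} + v_{6} + v_{7} + v_{8} = v_{4}  so sig = [4:1]

Sorted signature multiset PRS(X):
{ [2:] ×2,  [2:1] ×2,  [2:1,1],  [2:1,1,1] ×2,  [2:1,2],  [3:],  [3:1],  [4:1] }


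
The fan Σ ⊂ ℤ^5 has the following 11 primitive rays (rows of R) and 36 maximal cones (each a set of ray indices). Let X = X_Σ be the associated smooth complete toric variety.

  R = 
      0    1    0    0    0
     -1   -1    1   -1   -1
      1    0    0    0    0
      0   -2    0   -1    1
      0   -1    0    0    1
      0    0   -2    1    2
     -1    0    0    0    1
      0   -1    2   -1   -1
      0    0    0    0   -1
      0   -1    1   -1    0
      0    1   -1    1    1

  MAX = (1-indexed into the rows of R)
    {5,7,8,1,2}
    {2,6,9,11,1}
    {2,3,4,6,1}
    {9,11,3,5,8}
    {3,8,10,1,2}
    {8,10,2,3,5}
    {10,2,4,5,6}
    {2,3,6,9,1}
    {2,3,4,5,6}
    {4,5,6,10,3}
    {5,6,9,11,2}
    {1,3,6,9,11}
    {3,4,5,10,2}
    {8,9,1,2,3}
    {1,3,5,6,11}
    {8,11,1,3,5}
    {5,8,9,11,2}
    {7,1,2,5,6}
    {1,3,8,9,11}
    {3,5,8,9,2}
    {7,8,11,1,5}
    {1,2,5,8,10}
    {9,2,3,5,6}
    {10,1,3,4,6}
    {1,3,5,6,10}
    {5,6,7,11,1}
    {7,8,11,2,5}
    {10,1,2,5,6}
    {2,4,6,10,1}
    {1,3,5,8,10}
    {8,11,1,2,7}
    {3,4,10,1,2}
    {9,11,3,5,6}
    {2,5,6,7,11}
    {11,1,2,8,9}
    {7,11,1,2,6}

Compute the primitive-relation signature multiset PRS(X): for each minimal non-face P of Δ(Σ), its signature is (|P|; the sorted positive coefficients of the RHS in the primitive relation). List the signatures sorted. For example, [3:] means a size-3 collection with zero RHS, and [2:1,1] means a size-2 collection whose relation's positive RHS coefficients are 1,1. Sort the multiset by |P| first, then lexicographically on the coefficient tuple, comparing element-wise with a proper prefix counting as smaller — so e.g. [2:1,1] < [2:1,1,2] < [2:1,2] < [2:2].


16 minimal non-faces of Δ(Σ) (on 11 rays):

  • {6,8}:  v_{6} + v_{8} = v_{5} ; sig = [2:1]
  • {3,7}:  v_{3} + v_{7} = v_{1} + v_{5} ; sig = [2:1,1]
  • {4,11}:  v_{4} + v_{11} = v_{6} + v_{10} ; sig = [2:1,1]
  • {7,9}:  v_{7} + v_{9} = v_{2} + v_{11} ; sig = [2:1,1]
  • {9,10}:  v_{9} + v_{10} = v_{2} + v_{3} ; sig = [2:1,1]
  • {10,11}:  v_{10} + v_{11} = v_{1} + v_{5} ; sig = [2:1,1]
  • {4,8}:  v_{4} + v_{8} = v_{2} + v_{3} + v_{5} + v_{10} ; sig = [2:1,1,1,1]
  • {4,7}:  v_{4} + v_{7} = v_{1} + v_{2} + v_{5} + v_{6} + v_{10} ; sig = [2:1,1,1,1,1]
  • {4,9}:  v_{4} + v_{9} = 2·v_{2} + 2·v_{3} + v_{6} ; sig = [2:1,2,2]
  • {7,10}:  v_{7} + v_{10} = 2·v_{1} + v_{2} + 2·v_{5} ; sig = [2:1,2,2]
  • {1,5,9}:  v_{1} + v_{5} + v_{9} = 0 ; sig = [3:]
  • {2,3,11}:  v_{2} + v_{3} + v_{11} = 0 ; sig = [3:]
  • {1,4,5}:  v_{1} + v_{4} + v_{5} = v_{6} + 2·v_{10} ; sig = [3:1,2]
  • {1,2,3,5}:  v_{1} + v_{2} + v_{3} + v_{5} = v_{10} ; sig = [4:1]
  • {1,2,5,11}:  v_{1} + v_{2} + v_{5} + v_{11} = v_{7} ; sig = [4:1]
  • {2,3,6,10}:  v_{2} + v_{3} + v_{6} + v_{10} = v_{4} ; sig = [4:1]

so the primitive-relation signature multiset is
    |P|=2: 10 collections, coeffs (1), (1,1), (1,1), (1,1), (1,1), (1,1), (1,1,1,1), (1,1,1,1,1), (1,2,2), (1,2,2)
    |P|=3: 3 collections, coeffs (), (), (1,2)
    |P|=4: 3 collections, coeffs (1), (1), (1)


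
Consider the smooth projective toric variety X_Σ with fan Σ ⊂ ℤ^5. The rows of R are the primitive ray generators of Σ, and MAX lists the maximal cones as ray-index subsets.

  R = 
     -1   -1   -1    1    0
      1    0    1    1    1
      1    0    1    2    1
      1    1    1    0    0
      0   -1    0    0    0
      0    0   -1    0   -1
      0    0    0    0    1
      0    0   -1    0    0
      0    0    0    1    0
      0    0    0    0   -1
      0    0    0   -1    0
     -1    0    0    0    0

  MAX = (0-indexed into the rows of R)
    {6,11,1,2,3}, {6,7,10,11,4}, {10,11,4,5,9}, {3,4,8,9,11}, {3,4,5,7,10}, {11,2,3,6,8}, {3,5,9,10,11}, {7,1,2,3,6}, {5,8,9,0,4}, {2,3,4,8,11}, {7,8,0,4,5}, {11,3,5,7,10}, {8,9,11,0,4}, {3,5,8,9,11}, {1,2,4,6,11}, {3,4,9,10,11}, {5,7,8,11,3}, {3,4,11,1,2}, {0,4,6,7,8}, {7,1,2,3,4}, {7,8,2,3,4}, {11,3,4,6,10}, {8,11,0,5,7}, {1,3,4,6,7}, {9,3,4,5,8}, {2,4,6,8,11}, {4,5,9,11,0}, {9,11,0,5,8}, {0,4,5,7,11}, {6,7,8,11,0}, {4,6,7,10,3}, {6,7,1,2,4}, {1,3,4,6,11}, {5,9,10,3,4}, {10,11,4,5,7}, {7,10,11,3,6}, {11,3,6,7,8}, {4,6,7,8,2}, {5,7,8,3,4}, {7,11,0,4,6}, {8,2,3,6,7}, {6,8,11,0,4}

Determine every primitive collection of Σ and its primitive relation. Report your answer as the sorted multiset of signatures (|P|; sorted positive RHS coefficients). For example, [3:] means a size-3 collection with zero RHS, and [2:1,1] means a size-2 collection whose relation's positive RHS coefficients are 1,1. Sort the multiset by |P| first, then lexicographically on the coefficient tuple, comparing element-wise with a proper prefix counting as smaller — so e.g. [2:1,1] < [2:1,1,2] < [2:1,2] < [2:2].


Σ has 23 primitive collections:

  P = {6,9}:  v_{6} + v_{9} = 0 ; sig = [2:]
  P = {8,10}:  v_{8} + v_{10} = 0 ; sig = [2:]
  P = {0,3}:  v_{0} + v_{3} = v_{8} ; sig = [2:1]
  P = {1,8}:  v_{1} + v_{8} = v_{2} ; sig = [2:1]
  P = {2,10}:  v_{2} + v_{10} = v_{1} ; sig = [2:1]
  P = {5,6}:  v_{5} + v_{6} = v_{7} ; sig = [2:1]
  P = {7,9}:  v_{7} + v_{9} = v_{5} ; sig = [2:1]
  P = {0,10}:  v_{0} + v_{10} = v_{4} + v_{7} + v_{11} ; sig = [2:1,1,1]
  P = {1,9}:  v_{1} + v_{9} = v_{3} + v_{4} + v_{8} ; sig = [2:1,1,1]
  P = {1,10}:  v_{1} + v_{10} = v_{3} + v_{4} + v_{6} ; sig = [2:1,1,1]
  P = {1,5}:  v_{1} + v_{5} = v_{3} + v_{4} + v_{7} + v_{8} ; sig = [2:1,1,1,1]
  P = {2,5}:  v_{2} + v_{5} = v_{3} + v_{4} + v_{7} + 2·v_{8} ; sig = [2:1,1,1,2]
  P = {0,1}:  v_{0} + v_{1} = v_{4} + v_{6} + 2·v_{8} ; sig = [2:1,1,2]
  P = {2,9}:  v_{2} + v_{9} = v_{3} + v_{4} + 2·v_{8} ; sig = [2:1,1,2]
  P = {0,2}:  v_{0} + v_{2} = v_{4} + v_{6} + 3·v_{8} ; sig = [2:1,1,3]
  P = {1,7,11}:  v_{1} + v_{7} + v_{11} = v_{6} + v_{8} ; sig = [3:1,1]
  P = {2,7,11}:  v_{2} + v_{7} + v_{11} = v_{6} + 2·v_{8} ; sig = [3:1,2]
  P = {3,4,7,11}:  v_{3} + v_{4} + v_{7} + v_{11} = 0 ; sig = [4:]
  P = {3,4,5,11}:  v_{3} + v_{4} + v_{5} + v_{11} = v_{9} ; sig = [4:1]
  P = {3,4,6,8}:  v_{3} + v_{4} + v_{6} + v_{8} = v_{1} ; sig = [4:1]
  P = {4,7,8,11}:  v_{4} + v_{7} + v_{8} + v_{11} = v_{0} ; sig = [4:1]
  P = {4,5,8,11}:  v_{4} + v_{5} + v_{8} + v_{11} = v_{0} + v_{9} ; sig = [4:1,1]
  P = {2,3,4,6}:  v_{2} + v_{3} + v_{4} + v_{6} = 2·v_{1} ; sig = [4:2]

Signatures (|P|; sorted positive RHS coefficients), sorted:
    [2:]
    [2:]
    [2:1]
    [2:1]
    [2:1]
    [2:1]
    [2:1]
    [2:1,1,1]
    [2:1,1,1]
    [2:1,1,1]
    [2:1,1,1,1]
    [2:1,1,1,2]
    [2:1,1,2]
    [2:1,1,2]
    [2:1,1,3]
    [3:1,1]
    [3:1,2]
    [4:]
    [4:1]
    [4:1]
    [4:1]
    [4:1,1]
    [4:2]


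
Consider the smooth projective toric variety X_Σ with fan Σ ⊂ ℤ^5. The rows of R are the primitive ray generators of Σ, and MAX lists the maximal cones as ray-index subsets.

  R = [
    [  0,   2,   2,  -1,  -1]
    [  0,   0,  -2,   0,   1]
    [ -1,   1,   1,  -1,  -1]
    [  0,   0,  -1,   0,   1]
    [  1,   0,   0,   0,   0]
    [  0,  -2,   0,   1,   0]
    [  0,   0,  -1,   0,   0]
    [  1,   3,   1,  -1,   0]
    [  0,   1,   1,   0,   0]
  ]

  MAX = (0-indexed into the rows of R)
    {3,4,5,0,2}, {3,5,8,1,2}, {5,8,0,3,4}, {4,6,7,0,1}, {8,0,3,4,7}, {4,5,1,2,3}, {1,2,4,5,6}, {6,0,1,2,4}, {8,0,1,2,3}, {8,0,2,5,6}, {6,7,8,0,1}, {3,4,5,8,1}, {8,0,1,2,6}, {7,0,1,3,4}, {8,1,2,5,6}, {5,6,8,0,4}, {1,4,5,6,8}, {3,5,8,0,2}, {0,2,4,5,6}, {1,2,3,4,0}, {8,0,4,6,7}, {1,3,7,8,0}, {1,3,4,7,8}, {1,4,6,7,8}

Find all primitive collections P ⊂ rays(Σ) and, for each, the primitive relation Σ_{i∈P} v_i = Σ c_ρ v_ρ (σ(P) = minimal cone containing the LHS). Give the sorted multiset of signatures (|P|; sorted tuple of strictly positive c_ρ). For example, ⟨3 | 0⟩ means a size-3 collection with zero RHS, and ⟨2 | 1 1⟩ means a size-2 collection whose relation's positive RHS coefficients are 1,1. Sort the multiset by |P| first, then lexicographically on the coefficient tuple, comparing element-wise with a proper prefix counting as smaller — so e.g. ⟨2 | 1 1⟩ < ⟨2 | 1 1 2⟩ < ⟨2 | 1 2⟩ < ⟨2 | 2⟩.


6 collections generate NE(X_Σ); each relation:

  P = {3,6}:  v_{3} + v_{6} = v_{1} — sig = ⟨2 | 1⟩
  P = {5,7}:  v_{5} + v_{7} = v_{4} + v_{8} — sig = ⟨2 | 1 1⟩
  P = {2,7}:  v_{2} + v_{7} = 2·v_{0} + v_{1} — sig = ⟨2 | 1 2⟩
  P = {0,1,5}:  v_{0} + v_{1} + v_{5} = 0 — sig = ⟨3 | 0⟩
  P = {2,4,8}:  v_{2} + v_{4} + v_{8} = v_{0} — sig = ⟨3 | 1⟩
  P = {0,1,4,8}:  v_{0} + v_{1} + v_{4} + v_{8} = v_{7} — sig = ⟨4 | 1⟩

so the primitive-relation signature multiset is
[⟨2 | 1⟩, ⟨2 | 1 1⟩, ⟨2 | 1 2⟩, ⟨3 | 0⟩, ⟨3 | 1⟩, ⟨4 | 1⟩]


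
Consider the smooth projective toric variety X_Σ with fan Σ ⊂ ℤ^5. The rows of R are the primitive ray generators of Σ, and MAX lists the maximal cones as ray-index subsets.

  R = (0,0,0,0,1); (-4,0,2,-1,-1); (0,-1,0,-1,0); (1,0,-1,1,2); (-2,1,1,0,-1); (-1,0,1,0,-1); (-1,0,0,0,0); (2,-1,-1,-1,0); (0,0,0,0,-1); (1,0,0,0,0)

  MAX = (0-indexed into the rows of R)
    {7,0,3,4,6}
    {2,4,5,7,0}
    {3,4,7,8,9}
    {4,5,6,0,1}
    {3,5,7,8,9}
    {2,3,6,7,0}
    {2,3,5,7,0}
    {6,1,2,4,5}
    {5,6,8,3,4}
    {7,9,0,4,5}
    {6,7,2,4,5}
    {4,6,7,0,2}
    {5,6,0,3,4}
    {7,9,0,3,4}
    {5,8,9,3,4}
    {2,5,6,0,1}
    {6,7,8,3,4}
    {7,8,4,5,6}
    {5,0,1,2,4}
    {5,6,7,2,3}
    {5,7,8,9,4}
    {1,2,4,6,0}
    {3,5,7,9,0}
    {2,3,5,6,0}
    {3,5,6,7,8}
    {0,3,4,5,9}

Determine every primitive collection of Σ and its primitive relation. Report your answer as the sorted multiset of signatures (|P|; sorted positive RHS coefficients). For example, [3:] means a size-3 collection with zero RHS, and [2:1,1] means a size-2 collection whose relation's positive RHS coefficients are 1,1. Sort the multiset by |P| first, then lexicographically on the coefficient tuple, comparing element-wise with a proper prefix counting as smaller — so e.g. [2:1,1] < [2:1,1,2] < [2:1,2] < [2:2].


12 minimal non-faces of Δ(Σ) (on 10 rays):

  P = {0,8}:  v_{0} + v_{8} = 0  ⇒ sig = [2:]
  P = {6,9}:  v_{6} + v_{9} = 0  ⇒ sig = [2:]
  P = {2,8}:  v_{2} + v_{8} = v_{5} + v_{6} + v_{7}  ⇒ sig = [2:1,1,1]
  P = {2,9}:  v_{2} + v_{9} = v_{0} + v_{5} + v_{7}  ⇒ sig = [2:1,1,1]
  P = {1,8}:  v_{1} + v_{8} = v_{2} + v_{4} + v_{5} + v_{6}  ⇒ sig = [2:1,1,1,1]
  P = {1,9}:  v_{1} + v_{9} = v_{0} + v_{2} + v_{4} + v_{5}  ⇒ sig = [2:1,1,1,1]
  P = {1,7}:  v_{1} + v_{7} = 2·v_{2} + v_{4}  ⇒ sig = [2:1,2]
  P = {1,3}:  v_{1} + v_{3} = 2·v_{0} + v_{5} + 2·v_{6}  ⇒ sig = [2:1,2,2]
  P = {2,3,4}:  v_{2} + v_{3} + v_{4} = v_{0} + v_{6}  ⇒ sig = [3:1,1]
  P = {3,4,5,7}:  v_{3} + v_{4} + v_{5} + v_{7} = 0  ⇒ sig = [4:]
  P = {0,5,6,7}:  v_{0} + v_{5} + v_{6} + v_{7} = v_{2}  ⇒ sig = [4:1]
  P = {0,2,4,5,6}:  v_{0} + v_{2} + v_{4} + v_{5} + v_{6} = v_{1}  ⇒ sig = [5:1]

Hence PRS(X_Σ) =
{ [2:] ×2,  [2:1,1,1] ×2,  [2:1,1,1,1] ×2,  [2:1,2],  [2:1,2,2],  [3:1,1],  [4:],  [4:1],  [5:1] }


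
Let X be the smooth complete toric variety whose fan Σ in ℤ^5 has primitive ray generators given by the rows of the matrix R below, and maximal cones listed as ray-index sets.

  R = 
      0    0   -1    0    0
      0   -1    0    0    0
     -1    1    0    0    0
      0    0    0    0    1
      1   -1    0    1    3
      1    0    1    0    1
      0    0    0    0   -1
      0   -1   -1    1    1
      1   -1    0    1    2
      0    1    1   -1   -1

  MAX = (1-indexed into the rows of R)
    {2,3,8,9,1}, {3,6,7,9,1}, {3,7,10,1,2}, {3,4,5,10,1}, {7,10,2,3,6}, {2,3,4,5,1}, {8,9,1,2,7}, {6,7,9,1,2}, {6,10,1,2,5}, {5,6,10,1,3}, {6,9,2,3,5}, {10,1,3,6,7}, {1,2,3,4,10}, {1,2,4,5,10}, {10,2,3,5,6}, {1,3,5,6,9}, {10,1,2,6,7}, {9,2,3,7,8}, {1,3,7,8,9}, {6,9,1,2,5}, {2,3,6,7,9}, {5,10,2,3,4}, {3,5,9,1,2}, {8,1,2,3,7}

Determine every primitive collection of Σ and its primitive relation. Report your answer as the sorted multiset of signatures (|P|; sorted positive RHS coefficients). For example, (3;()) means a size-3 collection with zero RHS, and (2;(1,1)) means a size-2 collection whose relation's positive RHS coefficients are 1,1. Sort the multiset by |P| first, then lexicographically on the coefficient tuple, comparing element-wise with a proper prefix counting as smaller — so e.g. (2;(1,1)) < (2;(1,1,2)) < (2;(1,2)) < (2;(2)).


The 12 primitive collections of Σ (r=10, n=5):

  P={4,7}:  v_{4} + v_{7} = 0  →  sig = (2;())
  P={8,10}:  v_{8} + v_{10} = 0  →  sig = (2;())
  P={4,9}:  v_{4} + v_{9} = v_{5}  →  sig = (2;(1))
  P={5,7}:  v_{5} + v_{7} = v_{9}  →  sig = (2;(1))
  P={6,8}:  v_{6} + v_{8} = v_{9}  →  sig = (2;(1))
  P={9,10}:  v_{9} + v_{10} = v_{6}  →  sig = (2;(1))
  P={4,6}:  v_{4} + v_{6} = v_{5} + v_{10}  →  sig = (2;(1,1))
  P={4,8}:  v_{4} + v_{8} = v_{1} + v_{2} + v_{3} + v_{9}  →  sig = (2;(1,1,1,1))
  P={5,8}:  v_{5} + v_{8} = v_{1} + v_{2} + v_{3} + 2·v_{9}  →  sig = (2;(1,1,1,2))
  P={1,2,3,6}:  v_{1} + v_{2} + v_{3} + v_{6} = v_{4}  →  sig = (4;(1))
  P={1,2,3,7,9}:  v_{1} + v_{2} + v_{3} + v_{7} + v_{9} = v_{8}  →  sig = (5;(1))
  P={1,2,3,5,10}:  v_{1} + v_{2} + v_{3} + v_{5} + v_{10} = 2·v_{4}  →  sig = (5;(2))

Sorted signature multiset PRS(X):
[(2;()), (2;()), (2;(1)), (2;(1)), (2;(1)), (2;(1)), (2;(1,1)), (2;(1,1,1,1)), (2;(1,1,1,2)), (4;(1)), (5;(1)), (5;(2))]


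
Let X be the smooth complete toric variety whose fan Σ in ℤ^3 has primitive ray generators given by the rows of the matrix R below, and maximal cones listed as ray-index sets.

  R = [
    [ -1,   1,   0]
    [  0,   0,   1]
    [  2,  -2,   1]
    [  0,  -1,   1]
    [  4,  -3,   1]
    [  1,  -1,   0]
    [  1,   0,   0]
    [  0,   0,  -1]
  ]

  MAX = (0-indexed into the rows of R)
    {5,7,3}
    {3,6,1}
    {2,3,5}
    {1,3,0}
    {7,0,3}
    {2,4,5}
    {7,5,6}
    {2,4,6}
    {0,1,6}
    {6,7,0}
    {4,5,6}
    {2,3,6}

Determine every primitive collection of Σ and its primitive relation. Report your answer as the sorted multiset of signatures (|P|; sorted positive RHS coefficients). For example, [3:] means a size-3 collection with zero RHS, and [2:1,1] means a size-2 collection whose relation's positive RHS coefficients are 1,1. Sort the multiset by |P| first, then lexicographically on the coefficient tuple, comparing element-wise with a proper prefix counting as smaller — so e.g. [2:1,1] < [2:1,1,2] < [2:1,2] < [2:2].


14 collections generate NE(X_Σ); each relation:

  {0,5}:  v_{0} + v_{5} = 0  ⟹  sig = [2:]
  {1,7}:  v_{1} + v_{7} = 0  ⟹  sig = [2:]
  {0,2}:  v_{0} + v_{2} = v_{3} + v_{6}  ⟹  sig = [2:1,1]
  {0,4}:  v_{0} + v_{4} = v_{2} + v_{6}  ⟹  sig = [2:1,1]
  {1,5}:  v_{1} + v_{5} = v_{3} + v_{6}  ⟹  sig = [2:1,1]
  {1,4}:  v_{1} + v_{4} = v_{2} + v_{3} + 2·v_{6}  ⟹  sig = [2:1,1,2]
  {4,7}:  v_{4} + v_{7} = 3·v_{5} + v_{6}  ⟹  sig = [2:1,3]
  {2,7}:  v_{2} + v_{7} = 2·v_{5}  ⟹  sig = [2:2]
  {3,4}:  v_{3} + v_{4} = 2·v_{2}  ⟹  sig = [2:2]
  {1,2}:  v_{1} + v_{2} = 2·v_{3} + 2·v_{6}  ⟹  sig = [2:2,2]
  {0,3,6}:  v_{0} + v_{3} + v_{6} = v_{1}  ⟹  sig = [3:1]
  {2,5,6}:  v_{2} + v_{5} + v_{6} = v_{4}  ⟹  sig = [3:1]
  {3,5,6}:  v_{3} + v_{5} + v_{6} = v_{2}  ⟹  sig = [3:1]
  {3,6,7}:  v_{3} + v_{6} + v_{7} = v_{5}  ⟹  sig = [3:1]

Hence PRS(X_Σ) =
[[2:], [2:], [2:1,1], [2:1,1], [2:1,1], [2:1,1,2], [2:1,3], [2:2], [2:2], [2:2,2], [3:1], [3:1], [3:1], [3:1]]


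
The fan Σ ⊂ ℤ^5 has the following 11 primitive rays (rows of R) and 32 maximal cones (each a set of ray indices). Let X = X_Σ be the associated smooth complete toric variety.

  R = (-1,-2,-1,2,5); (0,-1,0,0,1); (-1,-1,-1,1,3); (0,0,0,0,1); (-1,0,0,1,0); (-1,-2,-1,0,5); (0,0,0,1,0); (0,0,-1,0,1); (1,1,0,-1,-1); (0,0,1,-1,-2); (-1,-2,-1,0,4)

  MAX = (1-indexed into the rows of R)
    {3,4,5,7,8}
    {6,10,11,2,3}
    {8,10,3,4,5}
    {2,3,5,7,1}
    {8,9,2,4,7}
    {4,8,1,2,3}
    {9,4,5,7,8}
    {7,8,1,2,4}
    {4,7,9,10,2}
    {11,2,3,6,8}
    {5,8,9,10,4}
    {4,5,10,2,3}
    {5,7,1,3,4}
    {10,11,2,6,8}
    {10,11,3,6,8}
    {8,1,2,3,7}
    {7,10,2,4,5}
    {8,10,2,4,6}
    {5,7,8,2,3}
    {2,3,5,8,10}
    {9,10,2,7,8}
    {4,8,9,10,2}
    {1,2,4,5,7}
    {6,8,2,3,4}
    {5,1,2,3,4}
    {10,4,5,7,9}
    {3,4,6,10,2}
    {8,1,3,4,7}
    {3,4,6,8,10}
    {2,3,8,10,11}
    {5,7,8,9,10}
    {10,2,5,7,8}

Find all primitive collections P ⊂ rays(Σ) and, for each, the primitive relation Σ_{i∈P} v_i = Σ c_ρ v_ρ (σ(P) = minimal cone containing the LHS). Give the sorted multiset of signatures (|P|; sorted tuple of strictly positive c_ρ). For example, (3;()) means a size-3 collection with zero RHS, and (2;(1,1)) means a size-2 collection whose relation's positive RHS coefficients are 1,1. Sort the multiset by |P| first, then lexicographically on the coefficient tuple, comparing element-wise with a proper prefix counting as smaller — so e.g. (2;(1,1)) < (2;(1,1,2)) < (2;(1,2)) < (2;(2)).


20 collections generate NE(X_Σ); each relation:

  {4,11}:  v_{4} + v_{11} = v_{6}  so sig = (2;(1))
  {3,9}:  v_{3} + v_{9} = v_{4} + v_{8}  so sig = (2;(1,1))
  {7,11}:  v_{7} + v_{11} = v_{2} + v_{3}  so sig = (2;(1,1))
  {6,7}:  v_{6} + v_{7} = v_{2} + v_{3} + v_{4}  so sig = (2;(1,1,1))
  {1,9}:  v_{1} + v_{9} = v_{2} + 2·v_{4} + v_{7} + v_{8}  so sig = (2;(1,1,1,2))
  {1,10}:  v_{1} + v_{10} = 2·v_{2} + v_{4} + v_{5}  so sig = (2;(1,1,2))
  {5,6}:  v_{5} + v_{6} = 2·v_{3} + v_{4} + v_{10}  so sig = (2;(1,1,2))
  {9,11}:  v_{9} + v_{11} = v_{2} + 2·v_{4} + 2·v_{8} + v_{10}  so sig = (2;(1,1,2,2))
  {6,9}:  v_{6} + v_{9} = v_{2} + 3·v_{4} + 2·v_{8} + v_{10}  so sig = (2;(1,1,2,3))
  {5,11}:  v_{5} + v_{11} = 2·v_{3} + v_{10}  so sig = (2;(1,2))
  {1,11}:  v_{1} + v_{11} = 2·v_{2} + 2·v_{3} + v_{4}  so sig = (2;(1,2,2))
  {1,6}:  v_{1} + v_{6} = 2·v_{2} + 2·v_{3} + 2·v_{4}  so sig = (2;(2,2,2))
  {2,5,9}:  v_{2} + v_{5} + v_{9} = 0  so sig = (3;())
  {3,7,10}:  v_{3} + v_{7} + v_{10} = v_{2} + v_{5}  so sig = (3;(1,1))
  {1,5,8}:  v_{1} + v_{5} + v_{8} = 2·v_{3} + v_{7}  so sig = (3;(1,2))
  {4,7,8,10}:  v_{4} + v_{7} + v_{8} + v_{10} = 0  so sig = (4;())
  {2,3,4,7}:  v_{2} + v_{3} + v_{4} + v_{7} = v_{1}  so sig = (4;(1))
  {2,4,5,8}:  v_{2} + v_{4} + v_{5} + v_{8} = v_{3}  so sig = (4;(1))
  {2,3,4,8,10}:  v_{2} + v_{3} + v_{4} + v_{8} + v_{10} = v_{11}  so sig = (5;(1))
  {2,3,6,8,10}:  v_{2} + v_{3} + v_{6} + v_{8} + v_{10} = 2·v_{11}  so sig = (5;(2))

Hence PRS(X_Σ) =
    |P|=2: 12 collections, coeffs (1), (1,1), (1,1), (1,1,1), (1,1,1,2), (1,1,2), (1,1,2), (1,1,2,2), (1,1,2,3), (1,2), (1,2,2), (2,2,2)
    |P|=3: 3 collections, coeffs (), (1,1), (1,2)
    |P|=4: 3 collections, coeffs (), (1), (1)
    |P|=5: 2 collections, coeffs (1), (2)


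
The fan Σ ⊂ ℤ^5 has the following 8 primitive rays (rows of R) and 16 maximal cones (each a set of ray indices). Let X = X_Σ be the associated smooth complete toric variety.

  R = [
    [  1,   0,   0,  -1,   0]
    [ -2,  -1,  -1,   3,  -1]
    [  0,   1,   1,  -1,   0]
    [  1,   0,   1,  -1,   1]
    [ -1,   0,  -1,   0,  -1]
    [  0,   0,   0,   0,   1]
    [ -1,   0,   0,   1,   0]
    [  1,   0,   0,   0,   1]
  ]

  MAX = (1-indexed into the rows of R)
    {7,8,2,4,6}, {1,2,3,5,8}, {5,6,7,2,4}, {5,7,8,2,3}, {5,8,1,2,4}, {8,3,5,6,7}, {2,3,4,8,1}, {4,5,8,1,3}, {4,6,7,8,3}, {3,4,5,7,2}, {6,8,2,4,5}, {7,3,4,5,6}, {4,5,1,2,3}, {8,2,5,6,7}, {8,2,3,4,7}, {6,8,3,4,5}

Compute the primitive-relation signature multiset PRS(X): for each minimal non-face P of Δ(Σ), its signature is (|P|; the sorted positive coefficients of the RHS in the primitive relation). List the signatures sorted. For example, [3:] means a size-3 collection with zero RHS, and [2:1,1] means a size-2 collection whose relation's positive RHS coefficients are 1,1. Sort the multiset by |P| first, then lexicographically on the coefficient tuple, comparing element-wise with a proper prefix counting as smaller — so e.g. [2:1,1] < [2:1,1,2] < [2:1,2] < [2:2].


Primitive collections (5):

  • {1,7}:  v_{1} + v_{7} = 0  so sig = [2:]
  • {1,6}:  v_{1} + v_{6} = v_{4} + v_{5} + v_{8}  so sig = [2:1,1,1]
  • {2,3,6}:  v_{2} + v_{3} + v_{6} = 2·v_{7}  so sig = [3:2]
  • {4,5,7,8}:  v_{4} + v_{5} + v_{7} + v_{8} = v_{6}  so sig = [4:1]
  • {2,3,4,5,8}:  v_{2} + v_{3} + v_{4} + v_{5} + v_{8} = v_{7}  so sig = [5:1]

Sorted signature multiset PRS(X):
[[2:], [2:1,1,1], [3:2], [4:1], [5:1]]


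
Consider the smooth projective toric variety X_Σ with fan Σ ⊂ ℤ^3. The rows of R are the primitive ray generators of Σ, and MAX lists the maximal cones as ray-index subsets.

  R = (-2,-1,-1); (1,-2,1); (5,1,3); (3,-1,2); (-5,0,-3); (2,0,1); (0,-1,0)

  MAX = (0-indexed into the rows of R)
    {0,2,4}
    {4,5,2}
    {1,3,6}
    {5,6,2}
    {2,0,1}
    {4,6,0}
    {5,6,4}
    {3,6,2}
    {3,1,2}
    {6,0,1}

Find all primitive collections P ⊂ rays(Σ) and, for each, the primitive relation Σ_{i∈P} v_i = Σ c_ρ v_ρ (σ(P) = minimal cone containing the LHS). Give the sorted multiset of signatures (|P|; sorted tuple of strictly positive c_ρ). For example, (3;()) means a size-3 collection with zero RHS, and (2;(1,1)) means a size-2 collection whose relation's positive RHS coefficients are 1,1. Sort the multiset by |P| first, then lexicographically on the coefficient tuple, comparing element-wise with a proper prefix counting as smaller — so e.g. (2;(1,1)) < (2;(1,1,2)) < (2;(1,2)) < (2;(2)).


|primitive collections| = 9. Relations:

  P={0,3}:  v_{0} + v_{3} = v_{1}  ⇒ sig = (2;(1))
  P={0,5}:  v_{0} + v_{5} = v_{6}  ⇒ sig = (2;(1))
  P={3,4}:  v_{3} + v_{4} = v_{0}  ⇒ sig = (2;(1))
  P={1,5}:  v_{1} + v_{5} = v_{3} + v_{6}  ⇒ sig = (2;(1,1))
  P={3,5}:  v_{3} + v_{5} = v_{2} + 2·v_{6}  ⇒ sig = (2;(1,2))
  P={1,4}:  v_{1} + v_{4} = 2·v_{0}  ⇒ sig = (2;(2))
  P={2,4,6}:  v_{2} + v_{4} + v_{6} = 0  ⇒ sig = (3;())
  P={0,2,6}:  v_{0} + v_{2} + v_{6} = v_{3}  ⇒ sig = (3;(1))
  P={1,2,6}:  v_{1} + v_{2} + v_{6} = 2·v_{3}  ⇒ sig = (3;(2))

Signatures (|P|; sorted positive RHS coefficients), sorted:
    |P|=2: 6 collections, coeffs (1), (1), (1), (1,1), (1,2), (2)
    |P|=3: 3 collections, coeffs (), (1), (2)


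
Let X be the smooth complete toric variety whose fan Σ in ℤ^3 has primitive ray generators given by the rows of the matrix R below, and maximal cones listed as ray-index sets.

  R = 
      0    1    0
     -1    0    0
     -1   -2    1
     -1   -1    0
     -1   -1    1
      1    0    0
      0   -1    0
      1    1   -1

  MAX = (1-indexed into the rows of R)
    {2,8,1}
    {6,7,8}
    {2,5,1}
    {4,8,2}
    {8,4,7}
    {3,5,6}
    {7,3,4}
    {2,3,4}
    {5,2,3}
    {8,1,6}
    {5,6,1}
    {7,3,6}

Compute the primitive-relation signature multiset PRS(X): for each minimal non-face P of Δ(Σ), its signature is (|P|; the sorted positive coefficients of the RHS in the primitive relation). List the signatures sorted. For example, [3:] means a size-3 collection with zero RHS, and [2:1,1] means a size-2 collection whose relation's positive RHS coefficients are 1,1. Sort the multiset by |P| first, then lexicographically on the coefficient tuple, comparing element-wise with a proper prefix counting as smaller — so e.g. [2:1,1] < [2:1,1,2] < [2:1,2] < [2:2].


Σ has 10 primitive collections:

  {1,7}:  v_{1} + v_{7} = 0  ⟹  sig = [2:]
  {2,6}:  v_{2} + v_{6} = 0  ⟹  sig = [2:]
  {5,8}:  v_{5} + v_{8} = 0  ⟹  sig = [2:]
  {1,3}:  v_{1} + v_{3} = v_{5}  ⟹  sig = [2:1]
  {1,4}:  v_{1} + v_{4} = v_{2}  ⟹  sig = [2:1]
  {2,7}:  v_{2} + v_{7} = v_{4}  ⟹  sig = [2:1]
  {3,8}:  v_{3} + v_{8} = v_{7}  ⟹  sig = [2:1]
  {4,6}:  v_{4} + v_{6} = v_{7}  ⟹  sig = [2:1]
  {5,7}:  v_{5} + v_{7} = v_{3}  ⟹  sig = [2:1]
  {4,5}:  v_{4} + v_{5} = v_{2} + v_{3}  ⟹  sig = [2:1,1]

Signatures (|P|; sorted positive RHS coefficients), sorted:
    [2:]
    [2:]
    [2:]
    [2:1]
    [2:1]
    [2:1]
    [2:1]
    [2:1]
    [2:1]
    [2:1,1]


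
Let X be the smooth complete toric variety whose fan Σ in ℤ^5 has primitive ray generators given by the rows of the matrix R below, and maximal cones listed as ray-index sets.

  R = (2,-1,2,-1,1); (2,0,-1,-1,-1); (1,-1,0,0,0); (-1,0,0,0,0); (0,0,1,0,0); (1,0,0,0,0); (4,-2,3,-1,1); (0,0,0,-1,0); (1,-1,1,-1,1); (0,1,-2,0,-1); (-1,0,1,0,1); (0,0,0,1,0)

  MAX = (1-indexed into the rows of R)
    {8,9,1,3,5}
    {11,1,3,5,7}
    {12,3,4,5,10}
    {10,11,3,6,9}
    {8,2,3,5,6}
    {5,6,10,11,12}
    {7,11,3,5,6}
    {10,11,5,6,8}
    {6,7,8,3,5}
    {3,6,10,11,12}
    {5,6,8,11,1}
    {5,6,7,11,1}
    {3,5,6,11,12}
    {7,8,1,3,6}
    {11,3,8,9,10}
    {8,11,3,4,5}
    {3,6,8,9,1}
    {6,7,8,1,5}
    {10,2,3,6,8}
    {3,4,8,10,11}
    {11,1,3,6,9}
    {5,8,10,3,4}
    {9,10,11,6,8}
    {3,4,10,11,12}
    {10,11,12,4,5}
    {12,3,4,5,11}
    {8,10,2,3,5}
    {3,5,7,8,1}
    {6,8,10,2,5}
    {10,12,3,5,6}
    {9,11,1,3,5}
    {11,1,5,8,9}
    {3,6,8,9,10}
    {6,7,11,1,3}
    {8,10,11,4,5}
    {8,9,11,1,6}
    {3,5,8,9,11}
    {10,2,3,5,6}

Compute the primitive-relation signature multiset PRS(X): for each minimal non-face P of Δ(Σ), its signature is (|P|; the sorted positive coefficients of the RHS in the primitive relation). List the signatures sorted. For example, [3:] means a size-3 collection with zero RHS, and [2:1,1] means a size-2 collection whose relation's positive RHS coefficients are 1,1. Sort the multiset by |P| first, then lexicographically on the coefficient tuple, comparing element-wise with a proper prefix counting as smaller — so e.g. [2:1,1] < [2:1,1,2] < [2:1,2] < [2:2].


25 minimal non-faces of Δ(Σ) (on 12 rays):

  P = {4,6}:  v_{4} + v_{6} = 0  so sig = [2:]
  P = {8,12}:  v_{8} + v_{12} = 0  so sig = [2:]
  P = {1,4}:  v_{1} + v_{4} = v_{5} + v_{9}  so sig = [2:1,1]
  P = {2,11}:  v_{2} + v_{11} = v_{6} + v_{8}  so sig = [2:1,1]
  P = {4,7}:  v_{4} + v_{7} = v_{1} + v_{3} + v_{5}  so sig = [2:1,1,1]
  P = {4,9}:  v_{4} + v_{9} = v_{3} + v_{8} + v_{11}  so sig = [2:1,1,1]
  P = {9,12}:  v_{9} + v_{12} = v_{3} + v_{6} + v_{11}  so sig = [2:1,1,1]
  P = {2,4}:  v_{2} + v_{4} = v_{3} + v_{5} + v_{8} + v_{10}  so sig = [2:1,1,1,1]
  P = {2,12}:  v_{2} + v_{12} = v_{3} + v_{5} + v_{6} + v_{10}  so sig = [2:1,1,1,1]
  P = {1,12}:  v_{1} + v_{12} = v_{3} + v_{5} + 2·v_{6} + v_{11}  so sig = [2:1,1,1,2]
  P = {7,10}:  v_{7} + v_{10} = v_{3} + v_{5} + 3·v_{6} + v_{8}  so sig = [2:1,1,1,3]
  P = {1,2}:  v_{1} + v_{2} = v_{3} + v_{5} + 3·v_{6} + 2·v_{8}  so sig = [2:1,1,2,3]
  P = {1,10}:  v_{1} + v_{10} = 2·v_{6} + v_{8}  so sig = [2:1,2]
  P = {7,9}:  v_{7} + v_{9} = 2·v_{1} + v_{3}  so sig = [2:1,2]
  P = {2,9}:  v_{2} + v_{9} = v_{3} + 2·v_{6} + 2·v_{8}  so sig = [2:1,2,2]
  P = {7,12}:  v_{7} + v_{12} = 2·v_{3} + 2·v_{5} + 3·v_{6} + v_{11}  so sig = [2:1,2,2,3]
  P = {2,7}:  v_{2} + v_{7} = 2·v_{3} + 2·v_{5} + 4·v_{6} + 2·v_{8}  so sig = [2:2,2,2,4]
  P = {5,6,9}:  v_{5} + v_{6} + v_{9} = v_{1}  so sig = [3:1]
  P = {5,9,10}:  v_{5} + v_{9} + v_{10} = v_{6} + v_{8}  so sig = [3:1,1]
  P = {7,8,11}:  v_{7} + v_{8} + v_{11} = v_{1} + v_{5} + v_{9}  so sig = [3:1,1,1]
  P = {3,5,10,11}:  v_{3} + v_{5} + v_{10} + v_{11} = 0  so sig = [4:]
  P = {1,3,5,6}:  v_{1} + v_{3} + v_{5} + v_{6} = v_{7}  so sig = [4:1]
  P = {3,6,8,11}:  v_{3} + v_{6} + v_{8} + v_{11} = v_{9}  so sig = [4:1]
  P = {1,3,8,11}:  v_{1} + v_{3} + v_{8} + v_{11} = v_{5} + 2·v_{9}  so sig = [4:1,2]
  P = {3,5,6,8,10}:  v_{3} + v_{5} + v_{6} + v_{8} + v_{10} = v_{2}  so sig = [5:1]

Hence PRS(X_Σ) =
[[2:], [2:], [2:1,1], [2:1,1], [2:1,1,1], [2:1,1,1], [2:1,1,1], [2:1,1,1,1], [2:1,1,1,1], [2:1,1,1,2], [2:1,1,1,3], [2:1,1,2,3], [2:1,2], [2:1,2], [2:1,2,2], [2:1,2,2,3], [2:2,2,2,4], [3:1], [3:1,1], [3:1,1,1], [4:], [4:1], [4:1], [4:1,2], [5:1]]


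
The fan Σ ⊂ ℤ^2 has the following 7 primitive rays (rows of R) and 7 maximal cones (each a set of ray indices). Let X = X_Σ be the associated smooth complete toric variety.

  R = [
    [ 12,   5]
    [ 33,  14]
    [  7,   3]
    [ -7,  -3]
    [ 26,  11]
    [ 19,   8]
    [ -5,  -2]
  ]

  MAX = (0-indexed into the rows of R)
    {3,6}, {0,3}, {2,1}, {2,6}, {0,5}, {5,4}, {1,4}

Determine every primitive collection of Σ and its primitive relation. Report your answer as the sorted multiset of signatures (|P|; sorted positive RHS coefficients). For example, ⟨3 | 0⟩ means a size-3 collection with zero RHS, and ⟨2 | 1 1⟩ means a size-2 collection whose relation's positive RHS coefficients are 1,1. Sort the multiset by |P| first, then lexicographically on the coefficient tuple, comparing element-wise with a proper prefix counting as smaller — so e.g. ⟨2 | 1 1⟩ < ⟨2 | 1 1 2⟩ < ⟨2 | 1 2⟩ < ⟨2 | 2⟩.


The 14 primitive collections of Σ (r=7, n=2):

  P={2,3}:  v_{2} + v_{3} = 0  ⟹  sig = ⟨2 | 0⟩
  P={0,2}:  v_{0} + v_{2} = v_{5}  ⟹  sig = ⟨2 | 1⟩
  P={0,6}:  v_{0} + v_{6} = v_{2}  ⟹  sig = ⟨2 | 1⟩
  P={1,3}:  v_{1} + v_{3} = v_{4}  ⟹  sig = ⟨2 | 1⟩
  P={2,4}:  v_{2} + v_{4} = v_{1}  ⟹  sig = ⟨2 | 1⟩
  P={2,5}:  v_{2} + v_{5} = v_{4}  ⟹  sig = ⟨2 | 1⟩
  P={3,4}:  v_{3} + v_{4} = v_{5}  ⟹  sig = ⟨2 | 1⟩
  P={3,5}:  v_{3} + v_{5} = v_{0}  ⟹  sig = ⟨2 | 1⟩
  P={0,1}:  v_{0} + v_{1} = v_{4} + v_{5}  ⟹  sig = ⟨2 | 1 1⟩
  P={0,4}:  v_{0} + v_{4} = 2·v_{5}  ⟹  sig = ⟨2 | 2⟩
  P={1,5}:  v_{1} + v_{5} = 2·v_{4}  ⟹  sig = ⟨2 | 2⟩
  P={5,6}:  v_{5} + v_{6} = 2·v_{2}  ⟹  sig = ⟨2 | 2⟩
  P={4,6}:  v_{4} + v_{6} = 3·v_{2}  ⟹  sig = ⟨2 | 3⟩
  P={1,6}:  v_{1} + v_{6} = 4·v_{2}  ⟹  sig = ⟨2 | 4⟩

Signatures (|P|; sorted positive RHS coefficients), sorted:
    ⟨2 | 0⟩
    ⟨2 | 1⟩
    ⟨2 | 1⟩
    ⟨2 | 1⟩
    ⟨2 | 1⟩
    ⟨2 | 1⟩
    ⟨2 | 1⟩
    ⟨2 | 1⟩
    ⟨2 | 1 1⟩
    ⟨2 | 2⟩
    ⟨2 | 2⟩
    ⟨2 | 2⟩
    ⟨2 | 3⟩
    ⟨2 | 4⟩


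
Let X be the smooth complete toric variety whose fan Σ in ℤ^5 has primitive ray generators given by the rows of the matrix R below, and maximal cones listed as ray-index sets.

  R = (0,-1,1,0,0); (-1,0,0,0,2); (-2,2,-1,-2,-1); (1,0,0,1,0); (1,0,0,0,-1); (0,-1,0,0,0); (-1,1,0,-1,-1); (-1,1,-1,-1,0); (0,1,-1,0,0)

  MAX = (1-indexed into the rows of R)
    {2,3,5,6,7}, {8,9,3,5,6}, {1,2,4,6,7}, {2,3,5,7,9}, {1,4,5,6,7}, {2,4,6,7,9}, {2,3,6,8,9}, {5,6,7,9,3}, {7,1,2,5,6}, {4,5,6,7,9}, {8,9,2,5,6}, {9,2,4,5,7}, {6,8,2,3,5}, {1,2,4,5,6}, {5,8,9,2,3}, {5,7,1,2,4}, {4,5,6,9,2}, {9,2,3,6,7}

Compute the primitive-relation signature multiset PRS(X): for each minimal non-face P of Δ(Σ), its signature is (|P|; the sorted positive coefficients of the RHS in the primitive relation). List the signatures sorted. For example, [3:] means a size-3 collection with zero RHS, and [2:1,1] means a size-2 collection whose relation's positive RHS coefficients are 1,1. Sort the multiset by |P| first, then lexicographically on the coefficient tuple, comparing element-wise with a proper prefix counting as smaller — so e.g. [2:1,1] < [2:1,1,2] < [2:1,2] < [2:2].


9 collections generate NE(X_Σ); each relation:

  • {1,9}:  v_{1} + v_{9} = 0  ⇒ sig = [2:]
  • {4,8}:  v_{4} + v_{8} = v_{9}  ⇒ sig = [2:1]
  • {7,8}:  v_{7} + v_{8} = v_{3}  ⇒ sig = [2:1]
  • {3,4}:  v_{3} + v_{4} = v_{7} + v_{9}  ⇒ sig = [2:1,1]
  • {1,8}:  v_{1} + v_{8} = v_{2} + v_{5} + v_{6} + v_{7}  ⇒ sig = [2:1,1,1,1]
  • {1,3}:  v_{1} + v_{3} = v_{2} + v_{5} + v_{6} + 2·v_{7}  ⇒ sig = [2:1,1,1,2]
  • {2,4,5,6,7}:  v_{2} + v_{4} + v_{5} + v_{6} + v_{7} = 0  ⇒ sig = [5:]
  • {2,5,6,7,9}:  v_{2} + v_{5} + v_{6} + v_{7} + v_{9} = v_{8}  ⇒ sig = [5:1]
  • {2,3,5,6,9}:  v_{2} + v_{3} + v_{5} + v_{6} + v_{9} = 2·v_{8}  ⇒ sig = [5:2]

Sorted signature multiset PRS(X):
{ [2:],  [2:1] ×2,  [2:1,1],  [2:1,1,1,1],  [2:1,1,1,2],  [5:],  [5:1],  [5:2] }


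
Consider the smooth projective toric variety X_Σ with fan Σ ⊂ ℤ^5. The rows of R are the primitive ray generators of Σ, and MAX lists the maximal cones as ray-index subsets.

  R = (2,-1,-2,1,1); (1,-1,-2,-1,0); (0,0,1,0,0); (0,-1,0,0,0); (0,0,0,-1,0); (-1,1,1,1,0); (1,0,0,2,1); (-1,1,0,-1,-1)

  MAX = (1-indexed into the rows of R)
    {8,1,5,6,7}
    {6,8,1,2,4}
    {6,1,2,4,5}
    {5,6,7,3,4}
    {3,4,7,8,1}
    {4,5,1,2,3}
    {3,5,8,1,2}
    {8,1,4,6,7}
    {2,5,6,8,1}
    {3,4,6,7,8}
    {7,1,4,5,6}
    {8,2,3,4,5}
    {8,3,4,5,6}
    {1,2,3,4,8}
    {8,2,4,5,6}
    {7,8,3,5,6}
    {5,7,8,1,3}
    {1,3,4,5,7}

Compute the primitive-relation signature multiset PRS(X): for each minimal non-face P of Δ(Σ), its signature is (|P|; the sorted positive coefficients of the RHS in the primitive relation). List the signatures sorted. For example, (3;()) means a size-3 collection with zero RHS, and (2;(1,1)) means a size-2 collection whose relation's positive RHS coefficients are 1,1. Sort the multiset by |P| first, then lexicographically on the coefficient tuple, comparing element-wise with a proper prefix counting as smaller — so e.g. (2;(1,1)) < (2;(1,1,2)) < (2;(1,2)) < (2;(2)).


5 collections generate NE(X_Σ); each relation:

  P={2,7}:  v_{2} + v_{7} = v_{1}  ⇒ sig = (2;(1))
  P={2,3,6}:  v_{2} + v_{3} + v_{6} = 0  ⇒ sig = (3;())
  P={1,3,6}:  v_{1} + v_{3} + v_{6} = v_{7}  ⇒ sig = (3;(1))
  P={4,5,7,8}:  v_{4} + v_{5} + v_{7} + v_{8} = 0  ⇒ sig = (4;())
  P={1,4,5,8}:  v_{1} + v_{4} + v_{5} + v_{8} = v_{2}  ⇒ sig = (4;(1))

so the primitive-relation signature multiset is
    (2;(1))
    (3;())
    (3;(1))
    (4;())
    (4;(1))
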